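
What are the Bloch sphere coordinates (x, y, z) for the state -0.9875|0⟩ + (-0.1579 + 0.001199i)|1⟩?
(0.3119, -0.002368, 0.9502)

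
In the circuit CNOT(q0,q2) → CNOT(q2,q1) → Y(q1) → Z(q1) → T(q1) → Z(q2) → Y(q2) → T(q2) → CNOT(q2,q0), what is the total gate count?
9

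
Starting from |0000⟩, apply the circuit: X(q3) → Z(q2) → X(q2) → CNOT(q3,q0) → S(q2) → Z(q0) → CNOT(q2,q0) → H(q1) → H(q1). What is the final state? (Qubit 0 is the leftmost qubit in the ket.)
-i|0011⟩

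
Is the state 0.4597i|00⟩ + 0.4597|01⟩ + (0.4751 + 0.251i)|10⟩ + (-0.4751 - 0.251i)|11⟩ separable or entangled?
Entangled

Writing the state as a|00⟩ + b|01⟩ + c|10⟩ + d|11⟩, it is a product state iff ad − bc = 0.
Here (a, b, c, d) = (0.4597i, 0.4597, (0.4751 + 0.251i), (-0.4751 - 0.251i)): ad − bc = (0.4597i)(-0.4751 - 0.251i) − (0.4597)(0.4751 + 0.251i) = (-0.103 - 0.3338i) ≠ 0, so the state is entangled.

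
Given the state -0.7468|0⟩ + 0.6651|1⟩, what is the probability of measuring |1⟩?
0.4424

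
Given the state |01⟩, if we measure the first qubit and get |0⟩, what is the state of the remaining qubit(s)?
|1⟩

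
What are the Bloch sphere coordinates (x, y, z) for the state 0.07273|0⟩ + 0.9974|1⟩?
(0.1451, 0, -0.9895)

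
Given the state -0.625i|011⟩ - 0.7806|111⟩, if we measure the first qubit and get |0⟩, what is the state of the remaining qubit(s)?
-i|11⟩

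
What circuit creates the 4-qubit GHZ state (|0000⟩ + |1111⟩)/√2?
H(q0) → CNOT(q0,q1) → CNOT(q0,q2) → CNOT(q0,q3)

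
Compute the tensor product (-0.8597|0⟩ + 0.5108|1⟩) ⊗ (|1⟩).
-0.8597|01⟩ + 0.5108|11⟩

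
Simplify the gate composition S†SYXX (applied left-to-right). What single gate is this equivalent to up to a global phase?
Y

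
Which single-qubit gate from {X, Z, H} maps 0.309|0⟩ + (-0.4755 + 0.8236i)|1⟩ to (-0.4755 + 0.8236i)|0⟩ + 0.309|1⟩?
X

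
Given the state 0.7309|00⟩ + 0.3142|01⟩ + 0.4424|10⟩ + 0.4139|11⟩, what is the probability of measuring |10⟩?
0.1957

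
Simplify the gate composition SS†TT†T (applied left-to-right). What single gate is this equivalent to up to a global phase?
T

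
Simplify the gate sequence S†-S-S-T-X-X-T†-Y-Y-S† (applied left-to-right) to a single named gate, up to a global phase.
I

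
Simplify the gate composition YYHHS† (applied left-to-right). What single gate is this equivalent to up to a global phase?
S†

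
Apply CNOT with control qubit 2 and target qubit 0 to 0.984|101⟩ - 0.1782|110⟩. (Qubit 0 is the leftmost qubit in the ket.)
0.984|001⟩ - 0.1782|110⟩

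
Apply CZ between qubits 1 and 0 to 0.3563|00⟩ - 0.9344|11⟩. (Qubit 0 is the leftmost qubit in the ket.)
0.3563|00⟩ + 0.9344|11⟩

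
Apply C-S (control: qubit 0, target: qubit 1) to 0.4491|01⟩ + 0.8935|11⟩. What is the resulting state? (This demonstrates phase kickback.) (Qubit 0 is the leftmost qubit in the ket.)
0.4491|01⟩ + 0.8935i|11⟩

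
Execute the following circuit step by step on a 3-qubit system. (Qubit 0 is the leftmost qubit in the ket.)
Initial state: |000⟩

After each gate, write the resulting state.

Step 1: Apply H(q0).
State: 1/√2|000⟩ + 1/√2|100⟩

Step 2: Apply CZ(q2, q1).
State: 1/√2|000⟩ + 1/√2|100⟩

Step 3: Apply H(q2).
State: 1/2|000⟩ + 1/2|001⟩ + 1/2|100⟩ + 1/2|101⟩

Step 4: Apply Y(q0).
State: -(1/2)i|000⟩ - (1/2)i|001⟩ + (1/2)i|100⟩ + (1/2)i|101⟩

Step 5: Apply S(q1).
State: -(1/2)i|000⟩ - (1/2)i|001⟩ + (1/2)i|100⟩ + (1/2)i|101⟩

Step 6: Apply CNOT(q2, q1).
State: -(1/2)i|000⟩ - (1/2)i|011⟩ + (1/2)i|100⟩ + (1/2)i|111⟩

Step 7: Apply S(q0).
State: -(1/2)i|000⟩ - (1/2)i|011⟩ - 1/2|100⟩ - 1/2|111⟩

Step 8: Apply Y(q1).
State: -1/2|001⟩ + 1/2|010⟩ + (1/2)i|101⟩ - (1/2)i|110⟩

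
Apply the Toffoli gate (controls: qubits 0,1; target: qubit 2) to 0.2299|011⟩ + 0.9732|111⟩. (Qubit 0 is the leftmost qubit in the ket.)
0.2299|011⟩ + 0.9732|110⟩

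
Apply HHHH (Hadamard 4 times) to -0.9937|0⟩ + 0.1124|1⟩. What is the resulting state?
-0.9937|0⟩ + 0.1124|1⟩

H² = I, so an even number of Hadamards cancels: H^4 = I and the state is unchanged.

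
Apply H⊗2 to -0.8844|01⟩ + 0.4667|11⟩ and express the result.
-0.2089|00⟩ + 0.2089|01⟩ - 0.6756|10⟩ + 0.6756|11⟩

H⊗2 gives amp(|y⟩) = (1/2) Σ_x (−1)^(x·y) amp(|x⟩), where x·y is the number of positions in which both x and y have a 1.
|00⟩: (-0.8844 + 0.4667)/2 = -0.2089
|01⟩: (0.8844 - 0.4667)/2 = 0.2089
|10⟩: (-0.8844 - 0.4667)/2 = -0.6756
|11⟩: (0.8844 + 0.4667)/2 = 0.6756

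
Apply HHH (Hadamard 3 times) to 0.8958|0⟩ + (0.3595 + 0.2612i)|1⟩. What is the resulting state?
(0.8876 + 0.1847i)|0⟩ + (0.3792 - 0.1847i)|1⟩

H² = I, so H^3 = H: a single Hadamard. With (a, b) = (0.8958, (0.3595 + 0.2612i)), H gives ((a + b)/√2, (a − b)/√2) = ((0.8876 + 0.1847i), (0.3792 - 0.1847i)).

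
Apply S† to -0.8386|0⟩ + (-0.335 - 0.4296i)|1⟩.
-0.8386|0⟩ + (-0.4296 + 0.335i)|1⟩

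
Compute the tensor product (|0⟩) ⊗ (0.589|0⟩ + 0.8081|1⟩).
0.589|00⟩ + 0.8081|01⟩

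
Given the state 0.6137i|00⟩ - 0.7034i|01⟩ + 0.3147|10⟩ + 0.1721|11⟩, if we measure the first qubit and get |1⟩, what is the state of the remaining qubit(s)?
0.8774|0⟩ + 0.4798|1⟩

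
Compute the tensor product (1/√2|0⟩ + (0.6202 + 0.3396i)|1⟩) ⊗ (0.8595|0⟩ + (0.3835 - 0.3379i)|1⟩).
0.6078|00⟩ + (0.2712 - 0.2389i)|01⟩ + (0.5331 + 0.2919i)|10⟩ + (0.3526 - 0.07933i)|11⟩

amp(|b₁b₂…⟩) = product of the factor amplitudes for bits b₁, b₂, …; only kets whose every factor amplitude is nonzero survive.
|00⟩: (1/√2)(0.8595) = 0.6078
|01⟩: (1/√2)(0.3835 - 0.3379i) = (0.2712 - 0.2389i)
|10⟩: (0.6202 + 0.3396i)(0.8595) = (0.5331 + 0.2919i)
|11⟩: (0.6202 + 0.3396i)(0.3835 - 0.3379i) = (0.3526 - 0.07933i)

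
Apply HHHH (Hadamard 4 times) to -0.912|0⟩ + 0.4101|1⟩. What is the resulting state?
-0.912|0⟩ + 0.4101|1⟩

H² = I, so an even number of Hadamards cancels: H^4 = I and the state is unchanged.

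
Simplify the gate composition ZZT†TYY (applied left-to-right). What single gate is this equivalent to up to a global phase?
I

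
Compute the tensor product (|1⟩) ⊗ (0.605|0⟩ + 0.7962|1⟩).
0.605|10⟩ + 0.7962|11⟩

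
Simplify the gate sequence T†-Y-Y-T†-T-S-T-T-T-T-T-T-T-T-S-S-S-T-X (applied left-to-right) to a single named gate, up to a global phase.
X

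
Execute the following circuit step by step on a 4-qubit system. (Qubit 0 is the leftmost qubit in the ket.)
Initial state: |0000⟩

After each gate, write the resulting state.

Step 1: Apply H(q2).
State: 1/√2|0000⟩ + 1/√2|0010⟩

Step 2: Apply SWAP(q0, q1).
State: 1/√2|0000⟩ + 1/√2|0010⟩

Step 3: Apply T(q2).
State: 1/√2|0000⟩ + (1/2 + (1/2)i)|0010⟩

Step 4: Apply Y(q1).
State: (1/√2)i|0100⟩ + (-1/2 + (1/2)i)|0110⟩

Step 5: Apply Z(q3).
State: (1/√2)i|0100⟩ + (-1/2 + (1/2)i)|0110⟩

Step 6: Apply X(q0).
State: (1/√2)i|1100⟩ + (-1/2 + (1/2)i)|1110⟩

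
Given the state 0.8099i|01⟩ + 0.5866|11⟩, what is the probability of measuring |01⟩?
0.6559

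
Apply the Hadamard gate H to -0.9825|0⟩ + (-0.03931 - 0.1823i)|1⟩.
(-0.7225 - 0.1289i)|0⟩ + (-0.6669 + 0.1289i)|1⟩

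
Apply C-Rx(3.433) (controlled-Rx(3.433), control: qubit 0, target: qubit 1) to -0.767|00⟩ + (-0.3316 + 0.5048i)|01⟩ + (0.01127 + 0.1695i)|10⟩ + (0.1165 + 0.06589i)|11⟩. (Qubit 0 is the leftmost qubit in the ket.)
-0.767|00⟩ + (-0.3316 + 0.5048i)|01⟩ + (0.06356 - 0.1399i)|10⟩ + (0.1508 - 0.02072i)|11⟩

C-Rx(3.433) leaves the control-|0⟩ kets |00⟩, |01⟩ unchanged and applies Rx(3.433) to qubit 1 on the control-|1⟩ pair (|10⟩, |11⟩).
Rx(3.433) = [[cos(θ/2), −i·sin(θ/2)], [−i·sin(θ/2), cos(θ/2)]]; θ = 3.433, cos(θ/2) ≈ -0.145189, sin(θ/2) ≈ 0.989404.
With a = amp(|10⟩) = (0.01127 + 0.1695i) and b = amp(|11⟩) = (0.1165 + 0.06589i):
new amp(|10⟩) = (-0.145189)·a + (-0.989404i)·b = (0.06356 - 0.1399i)
new amp(|11⟩) = (-0.989404i)·a + (-0.145189)·b = (0.1508 - 0.02072i)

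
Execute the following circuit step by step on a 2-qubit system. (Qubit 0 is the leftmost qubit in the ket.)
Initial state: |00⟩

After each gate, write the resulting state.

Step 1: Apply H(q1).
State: 1/√2|00⟩ + 1/√2|01⟩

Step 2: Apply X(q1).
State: 1/√2|00⟩ + 1/√2|01⟩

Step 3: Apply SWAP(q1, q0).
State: 1/√2|00⟩ + 1/√2|10⟩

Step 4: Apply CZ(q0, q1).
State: 1/√2|00⟩ + 1/√2|10⟩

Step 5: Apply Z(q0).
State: 1/√2|00⟩ - 1/√2|10⟩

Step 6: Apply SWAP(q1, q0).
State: 1/√2|00⟩ - 1/√2|01⟩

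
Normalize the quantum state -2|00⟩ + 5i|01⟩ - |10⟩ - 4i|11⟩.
-0.2949|00⟩ + 0.7372i|01⟩ - 0.1474|10⟩ - 0.5898i|11⟩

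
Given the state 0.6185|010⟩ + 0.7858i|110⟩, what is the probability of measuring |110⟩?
0.6175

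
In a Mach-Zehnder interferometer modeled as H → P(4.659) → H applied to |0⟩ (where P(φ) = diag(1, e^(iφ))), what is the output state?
(0.4733 - 0.4993i)|0⟩ + (0.5267 + 0.4993i)|1⟩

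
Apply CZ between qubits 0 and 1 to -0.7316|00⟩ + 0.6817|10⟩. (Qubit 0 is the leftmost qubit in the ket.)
-0.7316|00⟩ + 0.6817|10⟩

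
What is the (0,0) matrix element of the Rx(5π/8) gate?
0.5556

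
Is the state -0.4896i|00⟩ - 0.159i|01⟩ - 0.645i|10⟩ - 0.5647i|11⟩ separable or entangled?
Entangled

Writing the state as a|00⟩ + b|01⟩ + c|10⟩ + d|11⟩, it is a product state iff ad − bc = 0.
Here (a, b, c, d) = (-0.4896i, -0.159i, -0.645i, -0.5647i): ad − bc = (-0.4896i)(-0.5647i) − (-0.159i)(-0.645i) = -0.1739 ≠ 0, so the state is entangled.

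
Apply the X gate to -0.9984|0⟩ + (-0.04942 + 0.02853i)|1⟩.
(-0.04942 + 0.02853i)|0⟩ - 0.9984|1⟩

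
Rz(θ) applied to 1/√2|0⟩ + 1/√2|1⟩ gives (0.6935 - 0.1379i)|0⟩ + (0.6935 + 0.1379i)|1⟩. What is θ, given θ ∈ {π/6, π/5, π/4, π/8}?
π/8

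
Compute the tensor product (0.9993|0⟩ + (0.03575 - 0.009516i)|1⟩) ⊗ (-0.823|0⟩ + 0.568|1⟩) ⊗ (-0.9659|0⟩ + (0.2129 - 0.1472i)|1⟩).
0.7944|000⟩ + (-0.1751 + 0.1211i)|001⟩ - 0.5482|010⟩ + (0.1208 - 0.08355i)|011⟩ + (0.02842 - 0.007565i)|100⟩ + (-0.005111 + 0.005998i)|101⟩ + (-0.01961 + 0.005221i)|110⟩ + (0.003528 - 0.00414i)|111⟩

amp(|b₁b₂…⟩) = product of the factor amplitudes for bits b₁, b₂, …; only kets whose every factor amplitude is nonzero survive.
|000⟩: (0.9993)(-0.823)(-0.9659) = 0.7944
|001⟩: (0.9993)(-0.823)(0.2129 - 0.1472i) = (-0.1751 + 0.1211i)
|010⟩: (0.9993)(0.568)(-0.9659) = -0.5482
|011⟩: (0.9993)(0.568)(0.2129 - 0.1472i) = (0.1208 - 0.08355i)
|100⟩: (0.03575 - 0.009516i)(-0.823)(-0.9659) = (0.02842 - 0.007565i)
|101⟩: (0.03575 - 0.009516i)(-0.823)(0.2129 - 0.1472i) = (-0.005111 + 0.005998i)
|110⟩: (0.03575 - 0.009516i)(0.568)(-0.9659) = (-0.01961 + 0.005221i)
|111⟩: (0.03575 - 0.009516i)(0.568)(0.2129 - 0.1472i) = (0.003528 - 0.00414i)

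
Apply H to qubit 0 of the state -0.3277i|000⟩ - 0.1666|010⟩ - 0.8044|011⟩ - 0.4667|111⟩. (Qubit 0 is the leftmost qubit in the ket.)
-0.2317i|000⟩ - 0.1178|010⟩ - 0.8988|011⟩ - 0.2317i|100⟩ - 0.1178|110⟩ - 0.2388|111⟩

H on qubit 0 mixes each pair of kets that differ only in qubit 0: amplitudes (a, b) of (|…0…⟩, |…1…⟩) become ((a + b)/√2, (a − b)/√2). Kets absent from the input have amplitude 0.
(|000⟩, |100⟩): (a, b) = (-0.3277i, 0) → (-0.2317i, -0.2317i)
(|010⟩, |110⟩): (a, b) = (-0.1666, 0) → (-0.1178, -0.1178)
(|011⟩, |111⟩): (a, b) = (-0.8044, -0.4667) → (-0.8988, -0.2388)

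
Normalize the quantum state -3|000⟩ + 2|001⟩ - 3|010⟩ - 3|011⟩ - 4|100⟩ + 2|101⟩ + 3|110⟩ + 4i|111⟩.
-0.3441|000⟩ + 0.2294|001⟩ - 0.3441|010⟩ - 0.3441|011⟩ - 0.4588|100⟩ + 0.2294|101⟩ + 0.3441|110⟩ + 0.4588i|111⟩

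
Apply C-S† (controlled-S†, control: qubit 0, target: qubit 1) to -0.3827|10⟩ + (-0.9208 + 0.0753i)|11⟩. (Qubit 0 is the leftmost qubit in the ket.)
-0.3827|10⟩ + (0.0753 + 0.9208i)|11⟩

C-S† leaves the control-|0⟩ kets |00⟩, |01⟩ unchanged and applies S† to qubit 1 on the control-|1⟩ pair (|10⟩, |11⟩).
S† = [[1, 0], [0, -i]].
With a = amp(|10⟩) = -0.3827 and b = amp(|11⟩) = (-0.9208 + 0.0753i):
new amp(|10⟩) = (1)·a = -0.3827
new amp(|11⟩) = (-i)·b = (0.0753 + 0.9208i)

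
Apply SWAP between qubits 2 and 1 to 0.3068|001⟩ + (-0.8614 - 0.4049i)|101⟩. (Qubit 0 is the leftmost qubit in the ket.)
0.3068|010⟩ + (-0.8614 - 0.4049i)|110⟩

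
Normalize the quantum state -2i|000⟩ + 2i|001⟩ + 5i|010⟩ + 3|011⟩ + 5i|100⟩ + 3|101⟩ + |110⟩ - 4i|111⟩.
-0.2074i|000⟩ + 0.2074i|001⟩ + 0.5185i|010⟩ + 0.3111|011⟩ + 0.5185i|100⟩ + 0.3111|101⟩ + 0.1037|110⟩ - 0.4148i|111⟩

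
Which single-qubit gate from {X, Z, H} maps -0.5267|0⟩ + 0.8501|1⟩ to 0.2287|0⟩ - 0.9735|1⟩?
H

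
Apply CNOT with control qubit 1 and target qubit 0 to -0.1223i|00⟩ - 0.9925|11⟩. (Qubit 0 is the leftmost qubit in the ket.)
-0.1223i|00⟩ - 0.9925|01⟩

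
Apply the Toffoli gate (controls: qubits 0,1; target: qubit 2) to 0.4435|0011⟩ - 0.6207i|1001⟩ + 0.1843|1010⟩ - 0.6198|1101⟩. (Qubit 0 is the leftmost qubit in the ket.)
0.4435|0011⟩ - 0.6207i|1001⟩ + 0.1843|1010⟩ - 0.6198|1111⟩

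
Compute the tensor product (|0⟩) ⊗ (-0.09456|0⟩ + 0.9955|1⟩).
-0.09456|00⟩ + 0.9955|01⟩

amp(|b₁b₂…⟩) = product of the factor amplitudes for bits b₁, b₂, …; only kets whose every factor amplitude is nonzero survive.
|00⟩: (1)(-0.09456) = -0.09456
|01⟩: (1)(0.9955) = 0.9955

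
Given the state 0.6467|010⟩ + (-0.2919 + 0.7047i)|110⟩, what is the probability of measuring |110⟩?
0.5818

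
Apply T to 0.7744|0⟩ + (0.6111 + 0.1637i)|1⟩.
0.7744|0⟩ + (0.3164 + 0.5479i)|1⟩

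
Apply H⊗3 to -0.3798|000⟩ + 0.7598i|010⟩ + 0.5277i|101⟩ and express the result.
(-0.1343 + 0.4552i)|000⟩ + (-0.1343 + 0.08206i)|001⟩ + (-0.1343 - 0.08206i)|010⟩ + (-0.1343 - 0.4552i)|011⟩ + (-0.1343 + 0.08206i)|100⟩ + (-0.1343 + 0.4552i)|101⟩ + (-0.1343 - 0.4552i)|110⟩ + (-0.1343 - 0.08206i)|111⟩

H⊗3 gives amp(|y⟩) = (1/2√2) Σ_x (−1)^(x·y) amp(|x⟩), where x·y is the number of positions in which both x and y have a 1.
|000⟩: (-0.3798 + 0.7598i + 0.5277i)/(2√2) = (-0.1343 + 0.4552i)
|001⟩: (-0.3798 + 0.7598i - 0.5277i)/(2√2) = (-0.1343 + 0.08206i)
|010⟩: (-0.3798 - 0.7598i + 0.5277i)/(2√2) = (-0.1343 - 0.08206i)
|011⟩: (-0.3798 - 0.7598i - 0.5277i)/(2√2) = (-0.1343 - 0.4552i)
|100⟩: (-0.3798 + 0.7598i - 0.5277i)/(2√2) = (-0.1343 + 0.08206i)
|101⟩: (-0.3798 + 0.7598i + 0.5277i)/(2√2) = (-0.1343 + 0.4552i)
|110⟩: (-0.3798 - 0.7598i - 0.5277i)/(2√2) = (-0.1343 - 0.4552i)
|111⟩: (-0.3798 - 0.7598i + 0.5277i)/(2√2) = (-0.1343 - 0.08206i)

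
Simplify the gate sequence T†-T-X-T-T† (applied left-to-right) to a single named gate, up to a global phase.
X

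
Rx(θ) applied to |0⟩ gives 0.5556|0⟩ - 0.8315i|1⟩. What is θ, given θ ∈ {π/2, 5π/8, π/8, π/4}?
5π/8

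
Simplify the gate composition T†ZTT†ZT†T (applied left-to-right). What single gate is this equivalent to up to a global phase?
T†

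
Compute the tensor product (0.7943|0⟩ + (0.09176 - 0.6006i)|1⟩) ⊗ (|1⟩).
0.7943|01⟩ + (0.09176 - 0.6006i)|11⟩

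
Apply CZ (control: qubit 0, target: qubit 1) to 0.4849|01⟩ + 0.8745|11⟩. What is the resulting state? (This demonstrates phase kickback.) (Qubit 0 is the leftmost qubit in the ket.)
0.4849|01⟩ - 0.8745|11⟩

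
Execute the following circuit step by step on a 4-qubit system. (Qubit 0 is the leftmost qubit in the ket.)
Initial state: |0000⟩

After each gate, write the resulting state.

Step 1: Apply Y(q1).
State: i|0100⟩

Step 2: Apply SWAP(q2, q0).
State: i|0100⟩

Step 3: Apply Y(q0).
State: -|1100⟩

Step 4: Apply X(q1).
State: -|1000⟩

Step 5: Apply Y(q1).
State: -i|1100⟩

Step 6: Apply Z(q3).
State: -i|1100⟩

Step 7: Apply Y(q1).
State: -|1000⟩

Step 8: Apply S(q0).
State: -i|1000⟩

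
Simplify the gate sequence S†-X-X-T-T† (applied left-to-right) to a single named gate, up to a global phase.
S†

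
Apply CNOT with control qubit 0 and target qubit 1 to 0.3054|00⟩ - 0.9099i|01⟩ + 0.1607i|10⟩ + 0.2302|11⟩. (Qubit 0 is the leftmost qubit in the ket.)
0.3054|00⟩ - 0.9099i|01⟩ + 0.2302|10⟩ + 0.1607i|11⟩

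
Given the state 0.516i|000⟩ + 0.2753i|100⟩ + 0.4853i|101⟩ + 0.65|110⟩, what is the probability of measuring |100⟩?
0.07579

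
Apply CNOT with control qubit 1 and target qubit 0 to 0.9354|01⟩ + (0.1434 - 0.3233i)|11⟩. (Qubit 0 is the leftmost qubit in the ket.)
(0.1434 - 0.3233i)|01⟩ + 0.9354|11⟩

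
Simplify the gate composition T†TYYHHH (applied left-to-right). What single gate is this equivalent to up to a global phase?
H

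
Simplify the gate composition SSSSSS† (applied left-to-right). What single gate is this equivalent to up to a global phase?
I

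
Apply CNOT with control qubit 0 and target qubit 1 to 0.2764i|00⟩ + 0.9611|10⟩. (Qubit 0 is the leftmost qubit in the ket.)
0.2764i|00⟩ + 0.9611|11⟩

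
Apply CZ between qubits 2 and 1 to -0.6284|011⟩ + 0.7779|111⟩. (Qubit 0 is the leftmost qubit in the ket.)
0.6284|011⟩ - 0.7779|111⟩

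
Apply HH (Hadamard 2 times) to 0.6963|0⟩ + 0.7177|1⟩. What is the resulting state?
0.6963|0⟩ + 0.7177|1⟩

H² = I, so an even number of Hadamards cancels: H^2 = I and the state is unchanged.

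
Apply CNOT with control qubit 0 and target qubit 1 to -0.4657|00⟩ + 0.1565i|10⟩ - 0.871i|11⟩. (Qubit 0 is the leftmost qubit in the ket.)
-0.4657|00⟩ - 0.871i|10⟩ + 0.1565i|11⟩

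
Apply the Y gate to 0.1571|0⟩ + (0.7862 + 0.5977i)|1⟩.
(0.5977 - 0.7862i)|0⟩ + 0.1571i|1⟩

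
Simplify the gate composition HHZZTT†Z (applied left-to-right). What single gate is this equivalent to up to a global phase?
Z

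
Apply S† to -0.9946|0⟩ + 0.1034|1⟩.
-0.9946|0⟩ - 0.1034i|1⟩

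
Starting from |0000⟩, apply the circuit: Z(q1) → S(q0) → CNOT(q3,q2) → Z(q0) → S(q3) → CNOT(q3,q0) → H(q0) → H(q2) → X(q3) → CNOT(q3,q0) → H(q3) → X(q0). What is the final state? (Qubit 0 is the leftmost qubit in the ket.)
1/√8|0000⟩ - 1/√8|0001⟩ + 1/√8|0010⟩ - 1/√8|0011⟩ + 1/√8|1000⟩ - 1/√8|1001⟩ + 1/√8|1010⟩ - 1/√8|1011⟩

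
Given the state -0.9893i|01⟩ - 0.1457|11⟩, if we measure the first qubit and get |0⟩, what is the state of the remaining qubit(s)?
-i|1⟩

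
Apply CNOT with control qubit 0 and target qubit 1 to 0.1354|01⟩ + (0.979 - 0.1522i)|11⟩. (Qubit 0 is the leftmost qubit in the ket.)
0.1354|01⟩ + (0.979 - 0.1522i)|10⟩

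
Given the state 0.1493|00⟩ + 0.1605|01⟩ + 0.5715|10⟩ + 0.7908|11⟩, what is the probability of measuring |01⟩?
0.02576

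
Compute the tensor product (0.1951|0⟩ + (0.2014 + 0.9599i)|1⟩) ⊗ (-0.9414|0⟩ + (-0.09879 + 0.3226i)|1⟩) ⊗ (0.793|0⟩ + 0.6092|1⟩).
-0.1456|000⟩ - 0.1119|001⟩ + (-0.01528 + 0.04991i)|010⟩ + (-0.01174 + 0.03834i)|011⟩ + (-0.1504 - 0.7166i)|100⟩ + (-0.1155 - 0.5505i)|101⟩ + (-0.2613 - 0.02368i)|110⟩ + (-0.2008 - 0.01819i)|111⟩

amp(|b₁b₂…⟩) = product of the factor amplitudes for bits b₁, b₂, …; only kets whose every factor amplitude is nonzero survive.
|000⟩: (0.1951)(-0.9414)(0.793) = -0.1456
|001⟩: (0.1951)(-0.9414)(0.6092) = -0.1119
|010⟩: (0.1951)(-0.09879 + 0.3226i)(0.793) = (-0.01528 + 0.04991i)
|011⟩: (0.1951)(-0.09879 + 0.3226i)(0.6092) = (-0.01174 + 0.03834i)
|100⟩: (0.2014 + 0.9599i)(-0.9414)(0.793) = (-0.1504 - 0.7166i)
|101⟩: (0.2014 + 0.9599i)(-0.9414)(0.6092) = (-0.1155 - 0.5505i)
|110⟩: (0.2014 + 0.9599i)(-0.09879 + 0.3226i)(0.793) = (-0.2613 - 0.02368i)
|111⟩: (0.2014 + 0.9599i)(-0.09879 + 0.3226i)(0.6092) = (-0.2008 - 0.01819i)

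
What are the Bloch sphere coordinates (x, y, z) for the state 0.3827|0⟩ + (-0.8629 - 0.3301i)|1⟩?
(-0.6605, -0.2527, -0.7071)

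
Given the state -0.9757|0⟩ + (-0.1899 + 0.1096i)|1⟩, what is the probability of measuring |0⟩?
0.952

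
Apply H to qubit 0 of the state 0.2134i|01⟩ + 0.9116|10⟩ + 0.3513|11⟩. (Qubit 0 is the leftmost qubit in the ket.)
0.6446|00⟩ + (0.2484 + 0.1509i)|01⟩ - 0.6446|10⟩ + (-0.2484 + 0.1509i)|11⟩

H on qubit 0 mixes each pair of kets that differ only in qubit 0: amplitudes (a, b) of (|…0…⟩, |…1…⟩) become ((a + b)/√2, (a − b)/√2). Kets absent from the input have amplitude 0.
(|00⟩, |10⟩): (a, b) = (0, 0.9116) → (0.6446, -0.6446)
(|01⟩, |11⟩): (a, b) = (0.2134i, 0.3513) → ((0.2484 + 0.1509i), (-0.2484 + 0.1509i))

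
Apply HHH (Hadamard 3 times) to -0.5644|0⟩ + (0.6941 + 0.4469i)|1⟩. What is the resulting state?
(0.09171 + 0.316i)|0⟩ + (-0.8899 - 0.316i)|1⟩

H² = I, so H^3 = H: a single Hadamard. With (a, b) = (-0.5644, (0.6941 + 0.4469i)), H gives ((a + b)/√2, (a − b)/√2) = ((0.09171 + 0.316i), (-0.8899 - 0.316i)).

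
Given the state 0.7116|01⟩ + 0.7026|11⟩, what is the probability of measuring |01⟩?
0.5064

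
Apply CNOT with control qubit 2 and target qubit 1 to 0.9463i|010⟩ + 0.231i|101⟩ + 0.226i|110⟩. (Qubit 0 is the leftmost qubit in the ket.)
0.9463i|010⟩ + 0.226i|110⟩ + 0.231i|111⟩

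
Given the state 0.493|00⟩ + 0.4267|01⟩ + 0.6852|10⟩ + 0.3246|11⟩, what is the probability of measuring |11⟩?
0.1054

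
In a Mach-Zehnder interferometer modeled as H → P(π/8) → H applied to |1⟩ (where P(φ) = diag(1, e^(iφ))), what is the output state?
(0.03806 - 0.1913i)|0⟩ + (0.9619 + 0.1913i)|1⟩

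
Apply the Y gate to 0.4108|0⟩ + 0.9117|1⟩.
-0.9117i|0⟩ + 0.4108i|1⟩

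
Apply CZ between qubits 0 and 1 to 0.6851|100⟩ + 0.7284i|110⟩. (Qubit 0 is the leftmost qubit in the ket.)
0.6851|100⟩ - 0.7284i|110⟩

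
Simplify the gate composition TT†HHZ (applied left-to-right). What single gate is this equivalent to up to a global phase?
Z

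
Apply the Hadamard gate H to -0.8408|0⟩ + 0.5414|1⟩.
-0.2117|0⟩ - 0.9774|1⟩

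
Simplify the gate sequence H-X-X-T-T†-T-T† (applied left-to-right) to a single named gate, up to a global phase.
H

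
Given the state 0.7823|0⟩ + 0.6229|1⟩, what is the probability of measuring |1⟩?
0.388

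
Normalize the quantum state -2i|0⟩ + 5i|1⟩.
-0.3714i|0⟩ + 0.9285i|1⟩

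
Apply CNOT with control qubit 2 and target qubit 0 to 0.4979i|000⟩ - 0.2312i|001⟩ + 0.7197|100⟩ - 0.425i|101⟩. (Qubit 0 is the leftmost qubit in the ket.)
0.4979i|000⟩ - 0.425i|001⟩ + 0.7197|100⟩ - 0.2312i|101⟩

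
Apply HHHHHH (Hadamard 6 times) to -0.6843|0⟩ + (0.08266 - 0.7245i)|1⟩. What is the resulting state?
-0.6843|0⟩ + (0.08266 - 0.7245i)|1⟩

H² = I, so an even number of Hadamards cancels: H^6 = I and the state is unchanged.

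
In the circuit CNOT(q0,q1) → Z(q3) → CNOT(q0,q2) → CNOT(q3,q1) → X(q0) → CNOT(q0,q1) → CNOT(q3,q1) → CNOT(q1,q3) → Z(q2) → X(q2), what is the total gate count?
10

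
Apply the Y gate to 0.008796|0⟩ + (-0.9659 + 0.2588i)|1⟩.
(0.2588 + 0.9659i)|0⟩ + 0.008796i|1⟩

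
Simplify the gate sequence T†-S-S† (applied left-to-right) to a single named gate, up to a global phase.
T†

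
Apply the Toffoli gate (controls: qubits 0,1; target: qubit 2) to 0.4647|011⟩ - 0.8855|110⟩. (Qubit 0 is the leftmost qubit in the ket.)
0.4647|011⟩ - 0.8855|111⟩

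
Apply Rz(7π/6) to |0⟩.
(-0.2588 - 0.9659i)|0⟩

Rz(7π/6) = [[e^(−iθ/2), 0], [0, e^(iθ/2)]] with e^(±iθ/2) = cos(θ/2) ± i·sin(θ/2); θ = 7π/6, cos(θ/2) ≈ -0.258819, sin(θ/2) ≈ 0.965926.
With a = amp(|0⟩) = 1 and b = amp(|1⟩) = 0:
new amp(|0⟩) = (-0.258819 - 0.965926i)·a = (-0.2588 - 0.9659i)
new amp(|1⟩) = (-0.258819 + 0.965926i)·b = 0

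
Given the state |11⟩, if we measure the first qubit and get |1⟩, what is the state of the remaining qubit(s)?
|1⟩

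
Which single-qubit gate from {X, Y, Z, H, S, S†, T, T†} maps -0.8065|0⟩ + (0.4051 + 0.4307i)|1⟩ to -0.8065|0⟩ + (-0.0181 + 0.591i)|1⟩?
T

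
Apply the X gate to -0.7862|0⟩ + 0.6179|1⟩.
0.6179|0⟩ - 0.7862|1⟩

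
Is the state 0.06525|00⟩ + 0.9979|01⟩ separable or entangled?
Separable

Writing the state as a|00⟩ + b|01⟩ + c|10⟩ + d|11⟩, it is a product state iff ad − bc = 0.
Here (a, b, c, d) = (0.06525, 0.9979, 0, 0): ad − bc = (0.06525)(0) − (0.9979)(0) = 0, so the state is separable.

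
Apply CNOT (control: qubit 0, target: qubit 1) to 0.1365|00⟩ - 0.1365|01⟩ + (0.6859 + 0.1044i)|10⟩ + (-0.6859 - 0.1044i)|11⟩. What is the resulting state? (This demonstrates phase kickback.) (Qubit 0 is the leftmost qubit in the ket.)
0.1365|00⟩ - 0.1365|01⟩ + (-0.6859 - 0.1044i)|10⟩ + (0.6859 + 0.1044i)|11⟩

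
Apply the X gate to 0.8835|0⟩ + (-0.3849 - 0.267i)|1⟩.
(-0.3849 - 0.267i)|0⟩ + 0.8835|1⟩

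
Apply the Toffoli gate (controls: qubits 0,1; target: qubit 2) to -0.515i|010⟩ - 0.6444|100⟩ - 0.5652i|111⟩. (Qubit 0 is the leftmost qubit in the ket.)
-0.515i|010⟩ - 0.6444|100⟩ - 0.5652i|110⟩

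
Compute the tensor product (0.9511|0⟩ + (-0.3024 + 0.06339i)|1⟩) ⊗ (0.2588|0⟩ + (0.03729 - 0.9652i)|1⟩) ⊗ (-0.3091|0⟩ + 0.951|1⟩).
-0.07608|000⟩ + 0.2341|001⟩ + (-0.01096 + 0.2838i)|010⟩ + (0.03373 - 0.873i)|011⟩ + (0.02419 - 0.005071i)|100⟩ + (-0.07443 + 0.0156i)|101⟩ + (-0.01543 - 0.09095i)|110⟩ + (0.04746 + 0.2798i)|111⟩

amp(|b₁b₂…⟩) = product of the factor amplitudes for bits b₁, b₂, …; only kets whose every factor amplitude is nonzero survive.
|000⟩: (0.9511)(0.2588)(-0.3091) = -0.07608
|001⟩: (0.9511)(0.2588)(0.951) = 0.2341
|010⟩: (0.9511)(0.03729 - 0.9652i)(-0.3091) = (-0.01096 + 0.2838i)
|011⟩: (0.9511)(0.03729 - 0.9652i)(0.951) = (0.03373 - 0.873i)
|100⟩: (-0.3024 + 0.06339i)(0.2588)(-0.3091) = (0.02419 - 0.005071i)
|101⟩: (-0.3024 + 0.06339i)(0.2588)(0.951) = (-0.07443 + 0.0156i)
|110⟩: (-0.3024 + 0.06339i)(0.03729 - 0.9652i)(-0.3091) = (-0.01543 - 0.09095i)
|111⟩: (-0.3024 + 0.06339i)(0.03729 - 0.9652i)(0.951) = (0.04746 + 0.2798i)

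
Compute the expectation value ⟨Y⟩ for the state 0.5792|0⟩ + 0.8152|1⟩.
0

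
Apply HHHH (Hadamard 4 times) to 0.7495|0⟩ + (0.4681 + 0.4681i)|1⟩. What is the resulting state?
0.7495|0⟩ + (0.4681 + 0.4681i)|1⟩

H² = I, so an even number of Hadamards cancels: H^4 = I and the state is unchanged.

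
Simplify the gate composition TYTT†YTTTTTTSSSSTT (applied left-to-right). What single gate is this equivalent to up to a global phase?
T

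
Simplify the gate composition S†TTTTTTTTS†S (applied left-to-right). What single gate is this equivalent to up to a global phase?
S†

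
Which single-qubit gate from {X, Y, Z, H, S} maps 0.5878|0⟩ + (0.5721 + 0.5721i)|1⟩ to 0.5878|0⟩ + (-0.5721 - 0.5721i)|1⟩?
Z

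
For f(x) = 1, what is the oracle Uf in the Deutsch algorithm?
I ⊗ X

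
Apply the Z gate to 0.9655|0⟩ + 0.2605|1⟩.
0.9655|0⟩ - 0.2605|1⟩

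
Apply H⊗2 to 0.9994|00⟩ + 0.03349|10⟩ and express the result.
0.5164|00⟩ + 0.5164|01⟩ + 0.483|10⟩ + 0.483|11⟩

H⊗2 gives amp(|y⟩) = (1/2) Σ_x (−1)^(x·y) amp(|x⟩), where x·y is the number of positions in which both x and y have a 1.
|00⟩: (0.9994 + 0.03349)/2 = 0.5164
|01⟩: (0.9994 + 0.03349)/2 = 0.5164
|10⟩: (0.9994 - 0.03349)/2 = 0.483
|11⟩: (0.9994 - 0.03349)/2 = 0.483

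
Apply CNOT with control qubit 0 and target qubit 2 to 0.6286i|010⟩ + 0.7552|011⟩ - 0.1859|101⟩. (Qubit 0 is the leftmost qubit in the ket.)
0.6286i|010⟩ + 0.7552|011⟩ - 0.1859|100⟩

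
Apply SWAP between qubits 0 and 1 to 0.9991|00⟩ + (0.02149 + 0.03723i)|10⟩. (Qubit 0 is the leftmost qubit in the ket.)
0.9991|00⟩ + (0.02149 + 0.03723i)|01⟩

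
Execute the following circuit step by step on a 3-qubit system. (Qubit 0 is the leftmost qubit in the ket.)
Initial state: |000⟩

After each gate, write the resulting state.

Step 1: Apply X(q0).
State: |100⟩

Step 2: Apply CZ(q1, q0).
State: |100⟩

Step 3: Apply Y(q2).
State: i|101⟩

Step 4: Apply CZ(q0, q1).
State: i|101⟩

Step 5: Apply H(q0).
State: (1/√2)i|001⟩ - (1/√2)i|101⟩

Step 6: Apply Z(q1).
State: (1/√2)i|001⟩ - (1/√2)i|101⟩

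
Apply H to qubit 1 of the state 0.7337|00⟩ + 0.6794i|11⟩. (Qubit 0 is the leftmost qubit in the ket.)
0.5188|00⟩ + 0.5188|01⟩ + 0.4804i|10⟩ - 0.4804i|11⟩

H on qubit 1 mixes each pair of kets that differ only in qubit 1: amplitudes (a, b) of (|…0…⟩, |…1…⟩) become ((a + b)/√2, (a − b)/√2). Kets absent from the input have amplitude 0.
(|00⟩, |01⟩): (a, b) = (0.7337, 0) → (0.5188, 0.5188)
(|10⟩, |11⟩): (a, b) = (0, 0.6794i) → (0.4804i, -0.4804i)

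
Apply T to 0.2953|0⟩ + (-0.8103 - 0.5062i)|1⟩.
0.2953|0⟩ + (-0.215 - 0.9309i)|1⟩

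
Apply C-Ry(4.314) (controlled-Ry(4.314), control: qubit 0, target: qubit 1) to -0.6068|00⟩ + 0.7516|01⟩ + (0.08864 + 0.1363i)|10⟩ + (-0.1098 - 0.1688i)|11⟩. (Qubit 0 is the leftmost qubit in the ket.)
-0.6068|00⟩ + 0.7516|01⟩ + (0.04243 + 0.06522i)|10⟩ + (0.1346 + 0.2069i)|11⟩

C-Ry(4.314) leaves the control-|0⟩ kets |00⟩, |01⟩ unchanged and applies Ry(4.314) to qubit 1 on the control-|1⟩ pair (|10⟩, |11⟩).
Ry(4.314) = [[cos(θ/2), −sin(θ/2)], [sin(θ/2), cos(θ/2)]]; θ = 4.314, cos(θ/2) ≈ -0.553202, sin(θ/2) ≈ 0.833047.
With a = amp(|10⟩) = (0.08864 + 0.1363i) and b = amp(|11⟩) = (-0.1098 - 0.1688i):
new amp(|10⟩) = (-0.553202)·a + (-0.833047)·b = (0.04243 + 0.06522i)
new amp(|11⟩) = (0.833047)·a + (-0.553202)·b = (0.1346 + 0.2069i)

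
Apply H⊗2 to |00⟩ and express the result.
1/2|00⟩ + 1/2|01⟩ + 1/2|10⟩ + 1/2|11⟩

H⊗2 gives amp(|y⟩) = (1/2) Σ_x (−1)^(x·y) amp(|x⟩), where x·y is the number of positions in which both x and y have a 1.
|00⟩: (1)/2 = 1/2
|01⟩: (1)/2 = 1/2
|10⟩: (1)/2 = 1/2
|11⟩: (1)/2 = 1/2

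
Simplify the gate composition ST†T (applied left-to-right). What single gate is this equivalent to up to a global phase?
S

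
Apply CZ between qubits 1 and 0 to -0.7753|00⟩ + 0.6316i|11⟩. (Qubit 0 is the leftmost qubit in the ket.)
-0.7753|00⟩ - 0.6316i|11⟩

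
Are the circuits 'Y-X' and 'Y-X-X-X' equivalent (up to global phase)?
Yes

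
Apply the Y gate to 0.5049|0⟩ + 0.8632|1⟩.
-0.8632i|0⟩ + 0.5049i|1⟩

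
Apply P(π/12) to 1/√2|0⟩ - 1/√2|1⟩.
1/√2|0⟩ + (-0.683 - 0.183i)|1⟩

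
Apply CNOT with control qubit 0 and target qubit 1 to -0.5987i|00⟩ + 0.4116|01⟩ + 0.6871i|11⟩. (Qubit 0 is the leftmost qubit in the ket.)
-0.5987i|00⟩ + 0.4116|01⟩ + 0.6871i|10⟩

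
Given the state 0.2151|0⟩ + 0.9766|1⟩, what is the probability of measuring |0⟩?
0.04627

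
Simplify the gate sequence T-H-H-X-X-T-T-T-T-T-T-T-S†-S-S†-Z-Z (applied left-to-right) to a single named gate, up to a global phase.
S†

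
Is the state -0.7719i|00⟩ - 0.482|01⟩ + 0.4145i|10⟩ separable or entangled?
Entangled

Writing the state as a|00⟩ + b|01⟩ + c|10⟩ + d|11⟩, it is a product state iff ad − bc = 0.
Here (a, b, c, d) = (-0.7719i, -0.482, 0.4145i, 0): ad − bc = (-0.7719i)(0) − (-0.482)(0.4145i) = 0.1998i ≠ 0, so the state is entangled.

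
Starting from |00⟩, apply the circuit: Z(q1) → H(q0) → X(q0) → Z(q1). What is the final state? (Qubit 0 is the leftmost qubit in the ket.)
1/√2|00⟩ + 1/√2|10⟩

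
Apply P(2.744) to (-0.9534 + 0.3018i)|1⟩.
(0.7622 - 0.6474i)|1⟩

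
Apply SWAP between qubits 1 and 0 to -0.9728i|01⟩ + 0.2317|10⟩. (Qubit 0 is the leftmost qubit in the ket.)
0.2317|01⟩ - 0.9728i|10⟩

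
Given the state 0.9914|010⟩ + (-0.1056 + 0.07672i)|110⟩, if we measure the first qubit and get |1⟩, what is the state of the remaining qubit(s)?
(-0.809 + 0.5878i)|10⟩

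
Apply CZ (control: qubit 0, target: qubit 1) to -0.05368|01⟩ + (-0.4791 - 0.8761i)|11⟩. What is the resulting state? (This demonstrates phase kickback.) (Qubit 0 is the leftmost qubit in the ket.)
-0.05368|01⟩ + (0.4791 + 0.8761i)|11⟩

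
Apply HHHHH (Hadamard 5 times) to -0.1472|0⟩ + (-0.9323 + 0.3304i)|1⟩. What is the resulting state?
(-0.7633 + 0.2336i)|0⟩ + (0.5551 - 0.2336i)|1⟩

H² = I, so H^5 = H: a single Hadamard. With (a, b) = (-0.1472, (-0.9323 + 0.3304i)), H gives ((a + b)/√2, (a − b)/√2) = ((-0.7633 + 0.2336i), (0.5551 - 0.2336i)).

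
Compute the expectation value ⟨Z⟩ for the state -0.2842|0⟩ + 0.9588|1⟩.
-0.8385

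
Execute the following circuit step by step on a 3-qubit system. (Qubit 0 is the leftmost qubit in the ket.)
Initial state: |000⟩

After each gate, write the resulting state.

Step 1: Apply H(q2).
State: 1/√2|000⟩ + 1/√2|001⟩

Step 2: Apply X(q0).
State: 1/√2|100⟩ + 1/√2|101⟩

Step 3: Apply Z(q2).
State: 1/√2|100⟩ - 1/√2|101⟩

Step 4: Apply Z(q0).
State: -1/√2|100⟩ + 1/√2|101⟩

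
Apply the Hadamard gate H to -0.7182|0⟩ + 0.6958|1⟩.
-0.01584|0⟩ - 0.9998|1⟩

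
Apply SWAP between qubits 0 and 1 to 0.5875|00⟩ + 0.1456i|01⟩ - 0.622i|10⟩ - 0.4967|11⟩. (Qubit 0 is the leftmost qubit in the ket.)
0.5875|00⟩ - 0.622i|01⟩ + 0.1456i|10⟩ - 0.4967|11⟩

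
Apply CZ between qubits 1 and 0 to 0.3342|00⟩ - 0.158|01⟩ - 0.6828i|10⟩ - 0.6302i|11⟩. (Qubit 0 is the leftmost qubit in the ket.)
0.3342|00⟩ - 0.158|01⟩ - 0.6828i|10⟩ + 0.6302i|11⟩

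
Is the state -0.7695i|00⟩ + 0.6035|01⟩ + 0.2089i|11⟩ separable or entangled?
Entangled

Writing the state as a|00⟩ + b|01⟩ + c|10⟩ + d|11⟩, it is a product state iff ad − bc = 0.
Here (a, b, c, d) = (-0.7695i, 0.6035, 0, 0.2089i): ad − bc = (-0.7695i)(0.2089i) − (0.6035)(0) = 0.1607 ≠ 0, so the state is entangled.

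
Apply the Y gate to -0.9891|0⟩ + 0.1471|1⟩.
-0.1471i|0⟩ - 0.9891i|1⟩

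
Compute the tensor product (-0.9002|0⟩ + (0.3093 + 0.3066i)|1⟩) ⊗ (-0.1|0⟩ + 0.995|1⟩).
0.09002|00⟩ - 0.8957|01⟩ + (-0.03093 - 0.03066i)|10⟩ + (0.3078 + 0.3051i)|11⟩

amp(|b₁b₂…⟩) = product of the factor amplitudes for bits b₁, b₂, …; only kets whose every factor amplitude is nonzero survive.
|00⟩: (-0.9002)(-0.1) = 0.09002
|01⟩: (-0.9002)(0.995) = -0.8957
|10⟩: (0.3093 + 0.3066i)(-0.1) = (-0.03093 - 0.03066i)
|11⟩: (0.3093 + 0.3066i)(0.995) = (0.3078 + 0.3051i)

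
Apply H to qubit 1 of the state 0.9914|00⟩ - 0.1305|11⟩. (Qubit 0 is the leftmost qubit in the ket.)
0.701|00⟩ + 0.701|01⟩ - 0.09228|10⟩ + 0.09228|11⟩

H on qubit 1 mixes each pair of kets that differ only in qubit 1: amplitudes (a, b) of (|…0…⟩, |…1…⟩) become ((a + b)/√2, (a − b)/√2). Kets absent from the input have amplitude 0.
(|00⟩, |01⟩): (a, b) = (0.9914, 0) → (0.701, 0.701)
(|10⟩, |11⟩): (a, b) = (0, -0.1305) → (-0.09228, 0.09228)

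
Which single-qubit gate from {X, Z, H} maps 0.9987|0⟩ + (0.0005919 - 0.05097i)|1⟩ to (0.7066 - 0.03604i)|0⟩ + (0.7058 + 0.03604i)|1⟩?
H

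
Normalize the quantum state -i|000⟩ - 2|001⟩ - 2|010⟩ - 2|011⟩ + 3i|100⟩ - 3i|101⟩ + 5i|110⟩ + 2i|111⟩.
-0.1291i|000⟩ - 0.2582|001⟩ - 0.2582|010⟩ - 0.2582|011⟩ + 0.3873i|100⟩ - 0.3873i|101⟩ + 0.6455i|110⟩ + 0.2582i|111⟩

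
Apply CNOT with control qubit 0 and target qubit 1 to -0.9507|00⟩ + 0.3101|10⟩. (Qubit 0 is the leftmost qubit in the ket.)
-0.9507|00⟩ + 0.3101|11⟩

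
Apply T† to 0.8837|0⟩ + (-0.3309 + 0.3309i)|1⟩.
0.8837|0⟩ + 0.468i|1⟩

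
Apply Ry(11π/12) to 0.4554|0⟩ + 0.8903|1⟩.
-0.8232|0⟩ + 0.5677|1⟩

Ry(11π/12) = [[cos(θ/2), −sin(θ/2)], [sin(θ/2), cos(θ/2)]]; θ = 11π/12, cos(θ/2) ≈ 0.130526, sin(θ/2) ≈ 0.991445.
With a = amp(|0⟩) = 0.4554 and b = amp(|1⟩) = 0.8903:
new amp(|0⟩) = (0.130526)·a + (-0.991445)·b = -0.8232
new amp(|1⟩) = (0.991445)·a + (0.130526)·b = 0.5677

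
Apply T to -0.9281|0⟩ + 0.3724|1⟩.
-0.9281|0⟩ + (0.2633 + 0.2633i)|1⟩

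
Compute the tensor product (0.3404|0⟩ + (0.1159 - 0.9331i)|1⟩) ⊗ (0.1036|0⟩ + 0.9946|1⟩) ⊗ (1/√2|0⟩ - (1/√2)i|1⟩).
0.02494|000⟩ - 0.02494i|001⟩ + 0.2394|010⟩ - 0.2394i|011⟩ + (0.00849 - 0.06836i)|100⟩ + (-0.06836 - 0.00849i)|101⟩ + (0.08151 - 0.6562i)|110⟩ + (-0.6562 - 0.08151i)|111⟩

amp(|b₁b₂…⟩) = product of the factor amplitudes for bits b₁, b₂, …; only kets whose every factor amplitude is nonzero survive.
|000⟩: (0.3404)(0.1036)(1/√2) = 0.02494
|001⟩: (0.3404)(0.1036)(-(1/√2)i) = -0.02494i
|010⟩: (0.3404)(0.9946)(1/√2) = 0.2394
|011⟩: (0.3404)(0.9946)(-(1/√2)i) = -0.2394i
|100⟩: (0.1159 - 0.9331i)(0.1036)(1/√2) = (0.00849 - 0.06836i)
|101⟩: (0.1159 - 0.9331i)(0.1036)(-(1/√2)i) = (-0.06836 - 0.00849i)
|110⟩: (0.1159 - 0.9331i)(0.9946)(1/√2) = (0.08151 - 0.6562i)
|111⟩: (0.1159 - 0.9331i)(0.9946)(-(1/√2)i) = (-0.6562 - 0.08151i)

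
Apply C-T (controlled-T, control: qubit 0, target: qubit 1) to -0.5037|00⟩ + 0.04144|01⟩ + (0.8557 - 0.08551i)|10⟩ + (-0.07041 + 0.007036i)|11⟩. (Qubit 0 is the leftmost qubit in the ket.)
-0.5037|00⟩ + 0.04144|01⟩ + (0.8557 - 0.08551i)|10⟩ + (-0.05476 - 0.04481i)|11⟩

C-T leaves the control-|0⟩ kets |00⟩, |01⟩ unchanged and applies T to qubit 1 on the control-|1⟩ pair (|10⟩, |11⟩).
T = [[1, 0], [0, (1/√2 + (1/√2)i)]].
With a = amp(|10⟩) = (0.8557 - 0.08551i) and b = amp(|11⟩) = (-0.07041 + 0.007036i):
new amp(|10⟩) = (1)·a = (0.8557 - 0.08551i)
new amp(|11⟩) = (1/√2 + (1/√2)i)·b = (-0.05476 - 0.04481i)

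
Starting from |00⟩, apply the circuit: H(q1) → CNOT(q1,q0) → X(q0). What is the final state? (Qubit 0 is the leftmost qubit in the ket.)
1/√2|01⟩ + 1/√2|10⟩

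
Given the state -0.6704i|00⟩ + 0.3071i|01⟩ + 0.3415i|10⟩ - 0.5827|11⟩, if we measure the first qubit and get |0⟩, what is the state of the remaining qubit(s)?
-0.9092i|0⟩ + 0.4165i|1⟩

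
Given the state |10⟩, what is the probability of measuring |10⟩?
1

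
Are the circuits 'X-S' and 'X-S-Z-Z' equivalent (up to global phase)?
Yes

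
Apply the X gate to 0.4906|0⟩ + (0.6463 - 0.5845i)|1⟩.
(0.6463 - 0.5845i)|0⟩ + 0.4906|1⟩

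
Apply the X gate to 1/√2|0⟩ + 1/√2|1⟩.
1/√2|0⟩ + 1/√2|1⟩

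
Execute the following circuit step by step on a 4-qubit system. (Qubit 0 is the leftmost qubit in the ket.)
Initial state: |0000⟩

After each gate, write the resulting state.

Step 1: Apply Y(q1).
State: i|0100⟩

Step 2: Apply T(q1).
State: (-1/√2 + (1/√2)i)|0100⟩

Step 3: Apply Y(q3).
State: (-1/√2 - (1/√2)i)|0101⟩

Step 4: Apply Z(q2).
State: (-1/√2 - (1/√2)i)|0101⟩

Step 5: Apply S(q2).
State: (-1/√2 - (1/√2)i)|0101⟩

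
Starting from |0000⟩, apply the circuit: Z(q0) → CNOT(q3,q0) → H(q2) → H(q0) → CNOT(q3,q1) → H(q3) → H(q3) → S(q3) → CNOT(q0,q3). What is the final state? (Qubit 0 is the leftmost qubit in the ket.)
1/2|0000⟩ + 1/2|0010⟩ + 1/2|1001⟩ + 1/2|1011⟩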